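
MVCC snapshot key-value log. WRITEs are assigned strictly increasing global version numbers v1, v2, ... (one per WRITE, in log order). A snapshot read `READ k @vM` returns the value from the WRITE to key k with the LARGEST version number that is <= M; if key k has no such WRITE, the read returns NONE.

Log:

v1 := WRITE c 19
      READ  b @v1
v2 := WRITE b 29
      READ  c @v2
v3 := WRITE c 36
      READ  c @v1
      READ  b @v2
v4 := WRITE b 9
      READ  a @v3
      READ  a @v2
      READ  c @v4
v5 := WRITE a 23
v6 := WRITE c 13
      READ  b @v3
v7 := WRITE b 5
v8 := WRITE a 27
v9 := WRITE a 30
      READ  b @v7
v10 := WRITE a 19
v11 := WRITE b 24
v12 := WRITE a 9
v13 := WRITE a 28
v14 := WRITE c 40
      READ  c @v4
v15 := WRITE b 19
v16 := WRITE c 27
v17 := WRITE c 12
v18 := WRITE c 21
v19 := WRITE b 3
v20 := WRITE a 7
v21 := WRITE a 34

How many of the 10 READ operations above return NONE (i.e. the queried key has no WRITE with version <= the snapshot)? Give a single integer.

v1: WRITE c=19  (c history now [(1, 19)])
READ b @v1: history=[] -> no version <= 1 -> NONE
v2: WRITE b=29  (b history now [(2, 29)])
READ c @v2: history=[(1, 19)] -> pick v1 -> 19
v3: WRITE c=36  (c history now [(1, 19), (3, 36)])
READ c @v1: history=[(1, 19), (3, 36)] -> pick v1 -> 19
READ b @v2: history=[(2, 29)] -> pick v2 -> 29
v4: WRITE b=9  (b history now [(2, 29), (4, 9)])
READ a @v3: history=[] -> no version <= 3 -> NONE
READ a @v2: history=[] -> no version <= 2 -> NONE
READ c @v4: history=[(1, 19), (3, 36)] -> pick v3 -> 36
v5: WRITE a=23  (a history now [(5, 23)])
v6: WRITE c=13  (c history now [(1, 19), (3, 36), (6, 13)])
READ b @v3: history=[(2, 29), (4, 9)] -> pick v2 -> 29
v7: WRITE b=5  (b history now [(2, 29), (4, 9), (7, 5)])
v8: WRITE a=27  (a history now [(5, 23), (8, 27)])
v9: WRITE a=30  (a history now [(5, 23), (8, 27), (9, 30)])
READ b @v7: history=[(2, 29), (4, 9), (7, 5)] -> pick v7 -> 5
v10: WRITE a=19  (a history now [(5, 23), (8, 27), (9, 30), (10, 19)])
v11: WRITE b=24  (b history now [(2, 29), (4, 9), (7, 5), (11, 24)])
v12: WRITE a=9  (a history now [(5, 23), (8, 27), (9, 30), (10, 19), (12, 9)])
v13: WRITE a=28  (a history now [(5, 23), (8, 27), (9, 30), (10, 19), (12, 9), (13, 28)])
v14: WRITE c=40  (c history now [(1, 19), (3, 36), (6, 13), (14, 40)])
READ c @v4: history=[(1, 19), (3, 36), (6, 13), (14, 40)] -> pick v3 -> 36
v15: WRITE b=19  (b history now [(2, 29), (4, 9), (7, 5), (11, 24), (15, 19)])
v16: WRITE c=27  (c history now [(1, 19), (3, 36), (6, 13), (14, 40), (16, 27)])
v17: WRITE c=12  (c history now [(1, 19), (3, 36), (6, 13), (14, 40), (16, 27), (17, 12)])
v18: WRITE c=21  (c history now [(1, 19), (3, 36), (6, 13), (14, 40), (16, 27), (17, 12), (18, 21)])
v19: WRITE b=3  (b history now [(2, 29), (4, 9), (7, 5), (11, 24), (15, 19), (19, 3)])
v20: WRITE a=7  (a history now [(5, 23), (8, 27), (9, 30), (10, 19), (12, 9), (13, 28), (20, 7)])
v21: WRITE a=34  (a history now [(5, 23), (8, 27), (9, 30), (10, 19), (12, 9), (13, 28), (20, 7), (21, 34)])
Read results in order: ['NONE', '19', '19', '29', 'NONE', 'NONE', '36', '29', '5', '36']
NONE count = 3

Answer: 3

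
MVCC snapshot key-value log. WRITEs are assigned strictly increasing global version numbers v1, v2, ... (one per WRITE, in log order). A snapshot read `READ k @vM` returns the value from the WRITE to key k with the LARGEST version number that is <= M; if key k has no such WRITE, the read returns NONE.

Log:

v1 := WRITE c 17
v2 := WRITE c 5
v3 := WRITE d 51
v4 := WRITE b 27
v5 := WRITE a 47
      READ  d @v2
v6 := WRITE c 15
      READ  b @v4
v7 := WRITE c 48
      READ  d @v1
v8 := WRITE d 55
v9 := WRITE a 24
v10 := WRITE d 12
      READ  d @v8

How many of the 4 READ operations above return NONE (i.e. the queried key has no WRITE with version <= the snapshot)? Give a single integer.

v1: WRITE c=17  (c history now [(1, 17)])
v2: WRITE c=5  (c history now [(1, 17), (2, 5)])
v3: WRITE d=51  (d history now [(3, 51)])
v4: WRITE b=27  (b history now [(4, 27)])
v5: WRITE a=47  (a history now [(5, 47)])
READ d @v2: history=[(3, 51)] -> no version <= 2 -> NONE
v6: WRITE c=15  (c history now [(1, 17), (2, 5), (6, 15)])
READ b @v4: history=[(4, 27)] -> pick v4 -> 27
v7: WRITE c=48  (c history now [(1, 17), (2, 5), (6, 15), (7, 48)])
READ d @v1: history=[(3, 51)] -> no version <= 1 -> NONE
v8: WRITE d=55  (d history now [(3, 51), (8, 55)])
v9: WRITE a=24  (a history now [(5, 47), (9, 24)])
v10: WRITE d=12  (d history now [(3, 51), (8, 55), (10, 12)])
READ d @v8: history=[(3, 51), (8, 55), (10, 12)] -> pick v8 -> 55
Read results in order: ['NONE', '27', 'NONE', '55']
NONE count = 2

Answer: 2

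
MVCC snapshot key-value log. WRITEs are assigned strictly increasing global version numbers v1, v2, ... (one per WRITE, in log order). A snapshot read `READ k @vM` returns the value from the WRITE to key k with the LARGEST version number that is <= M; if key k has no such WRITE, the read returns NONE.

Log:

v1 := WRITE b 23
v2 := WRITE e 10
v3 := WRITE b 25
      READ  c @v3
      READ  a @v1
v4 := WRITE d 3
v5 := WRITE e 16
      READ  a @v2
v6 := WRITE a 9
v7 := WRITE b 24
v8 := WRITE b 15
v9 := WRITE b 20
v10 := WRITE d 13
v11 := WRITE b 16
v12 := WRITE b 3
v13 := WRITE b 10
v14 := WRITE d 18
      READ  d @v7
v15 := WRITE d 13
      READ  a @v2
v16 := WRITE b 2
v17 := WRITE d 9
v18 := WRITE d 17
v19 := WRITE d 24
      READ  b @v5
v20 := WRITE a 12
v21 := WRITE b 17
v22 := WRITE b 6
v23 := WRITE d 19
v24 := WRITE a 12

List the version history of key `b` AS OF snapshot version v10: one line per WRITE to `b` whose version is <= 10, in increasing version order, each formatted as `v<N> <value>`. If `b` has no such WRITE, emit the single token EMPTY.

Answer: v1 23
v3 25
v7 24
v8 15
v9 20

Derivation:
Scan writes for key=b with version <= 10:
  v1 WRITE b 23 -> keep
  v2 WRITE e 10 -> skip
  v3 WRITE b 25 -> keep
  v4 WRITE d 3 -> skip
  v5 WRITE e 16 -> skip
  v6 WRITE a 9 -> skip
  v7 WRITE b 24 -> keep
  v8 WRITE b 15 -> keep
  v9 WRITE b 20 -> keep
  v10 WRITE d 13 -> skip
  v11 WRITE b 16 -> drop (> snap)
  v12 WRITE b 3 -> drop (> snap)
  v13 WRITE b 10 -> drop (> snap)
  v14 WRITE d 18 -> skip
  v15 WRITE d 13 -> skip
  v16 WRITE b 2 -> drop (> snap)
  v17 WRITE d 9 -> skip
  v18 WRITE d 17 -> skip
  v19 WRITE d 24 -> skip
  v20 WRITE a 12 -> skip
  v21 WRITE b 17 -> drop (> snap)
  v22 WRITE b 6 -> drop (> snap)
  v23 WRITE d 19 -> skip
  v24 WRITE a 12 -> skip
Collected: [(1, 23), (3, 25), (7, 24), (8, 15), (9, 20)]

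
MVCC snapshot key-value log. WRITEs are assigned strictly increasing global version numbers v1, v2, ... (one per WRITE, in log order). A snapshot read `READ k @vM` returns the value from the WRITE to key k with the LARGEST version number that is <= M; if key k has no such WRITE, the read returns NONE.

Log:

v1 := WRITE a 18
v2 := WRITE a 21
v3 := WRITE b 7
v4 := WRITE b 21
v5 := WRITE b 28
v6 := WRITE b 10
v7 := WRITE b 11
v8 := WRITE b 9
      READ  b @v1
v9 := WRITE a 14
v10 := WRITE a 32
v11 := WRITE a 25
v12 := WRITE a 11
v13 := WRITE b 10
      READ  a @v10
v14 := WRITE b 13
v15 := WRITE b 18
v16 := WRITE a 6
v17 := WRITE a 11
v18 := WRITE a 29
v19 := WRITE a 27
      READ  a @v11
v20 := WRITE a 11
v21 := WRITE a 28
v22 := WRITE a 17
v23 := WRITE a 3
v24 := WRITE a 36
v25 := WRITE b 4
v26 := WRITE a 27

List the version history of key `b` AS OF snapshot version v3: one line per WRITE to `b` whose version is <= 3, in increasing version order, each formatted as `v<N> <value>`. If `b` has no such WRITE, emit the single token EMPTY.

Answer: v3 7

Derivation:
Scan writes for key=b with version <= 3:
  v1 WRITE a 18 -> skip
  v2 WRITE a 21 -> skip
  v3 WRITE b 7 -> keep
  v4 WRITE b 21 -> drop (> snap)
  v5 WRITE b 28 -> drop (> snap)
  v6 WRITE b 10 -> drop (> snap)
  v7 WRITE b 11 -> drop (> snap)
  v8 WRITE b 9 -> drop (> snap)
  v9 WRITE a 14 -> skip
  v10 WRITE a 32 -> skip
  v11 WRITE a 25 -> skip
  v12 WRITE a 11 -> skip
  v13 WRITE b 10 -> drop (> snap)
  v14 WRITE b 13 -> drop (> snap)
  v15 WRITE b 18 -> drop (> snap)
  v16 WRITE a 6 -> skip
  v17 WRITE a 11 -> skip
  v18 WRITE a 29 -> skip
  v19 WRITE a 27 -> skip
  v20 WRITE a 11 -> skip
  v21 WRITE a 28 -> skip
  v22 WRITE a 17 -> skip
  v23 WRITE a 3 -> skip
  v24 WRITE a 36 -> skip
  v25 WRITE b 4 -> drop (> snap)
  v26 WRITE a 27 -> skip
Collected: [(3, 7)]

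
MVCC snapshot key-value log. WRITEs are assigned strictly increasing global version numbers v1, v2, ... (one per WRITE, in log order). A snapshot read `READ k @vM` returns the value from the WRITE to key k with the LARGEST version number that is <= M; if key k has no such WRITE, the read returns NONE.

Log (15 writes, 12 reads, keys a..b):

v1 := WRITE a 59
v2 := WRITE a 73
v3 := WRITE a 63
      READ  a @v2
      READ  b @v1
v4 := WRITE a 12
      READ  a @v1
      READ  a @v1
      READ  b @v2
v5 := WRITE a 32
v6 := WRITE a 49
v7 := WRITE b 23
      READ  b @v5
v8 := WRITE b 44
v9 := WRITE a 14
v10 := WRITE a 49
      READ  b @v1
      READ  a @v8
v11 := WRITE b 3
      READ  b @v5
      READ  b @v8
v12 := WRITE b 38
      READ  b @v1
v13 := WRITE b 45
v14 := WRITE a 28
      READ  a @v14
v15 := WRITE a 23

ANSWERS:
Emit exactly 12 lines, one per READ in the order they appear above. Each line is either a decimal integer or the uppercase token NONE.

v1: WRITE a=59  (a history now [(1, 59)])
v2: WRITE a=73  (a history now [(1, 59), (2, 73)])
v3: WRITE a=63  (a history now [(1, 59), (2, 73), (3, 63)])
READ a @v2: history=[(1, 59), (2, 73), (3, 63)] -> pick v2 -> 73
READ b @v1: history=[] -> no version <= 1 -> NONE
v4: WRITE a=12  (a history now [(1, 59), (2, 73), (3, 63), (4, 12)])
READ a @v1: history=[(1, 59), (2, 73), (3, 63), (4, 12)] -> pick v1 -> 59
READ a @v1: history=[(1, 59), (2, 73), (3, 63), (4, 12)] -> pick v1 -> 59
READ b @v2: history=[] -> no version <= 2 -> NONE
v5: WRITE a=32  (a history now [(1, 59), (2, 73), (3, 63), (4, 12), (5, 32)])
v6: WRITE a=49  (a history now [(1, 59), (2, 73), (3, 63), (4, 12), (5, 32), (6, 49)])
v7: WRITE b=23  (b history now [(7, 23)])
READ b @v5: history=[(7, 23)] -> no version <= 5 -> NONE
v8: WRITE b=44  (b history now [(7, 23), (8, 44)])
v9: WRITE a=14  (a history now [(1, 59), (2, 73), (3, 63), (4, 12), (5, 32), (6, 49), (9, 14)])
v10: WRITE a=49  (a history now [(1, 59), (2, 73), (3, 63), (4, 12), (5, 32), (6, 49), (9, 14), (10, 49)])
READ b @v1: history=[(7, 23), (8, 44)] -> no version <= 1 -> NONE
READ a @v8: history=[(1, 59), (2, 73), (3, 63), (4, 12), (5, 32), (6, 49), (9, 14), (10, 49)] -> pick v6 -> 49
v11: WRITE b=3  (b history now [(7, 23), (8, 44), (11, 3)])
READ b @v5: history=[(7, 23), (8, 44), (11, 3)] -> no version <= 5 -> NONE
READ b @v8: history=[(7, 23), (8, 44), (11, 3)] -> pick v8 -> 44
v12: WRITE b=38  (b history now [(7, 23), (8, 44), (11, 3), (12, 38)])
READ b @v1: history=[(7, 23), (8, 44), (11, 3), (12, 38)] -> no version <= 1 -> NONE
v13: WRITE b=45  (b history now [(7, 23), (8, 44), (11, 3), (12, 38), (13, 45)])
v14: WRITE a=28  (a history now [(1, 59), (2, 73), (3, 63), (4, 12), (5, 32), (6, 49), (9, 14), (10, 49), (14, 28)])
READ a @v14: history=[(1, 59), (2, 73), (3, 63), (4, 12), (5, 32), (6, 49), (9, 14), (10, 49), (14, 28)] -> pick v14 -> 28
v15: WRITE a=23  (a history now [(1, 59), (2, 73), (3, 63), (4, 12), (5, 32), (6, 49), (9, 14), (10, 49), (14, 28), (15, 23)])

Answer: 73
NONE
59
59
NONE
NONE
NONE
49
NONE
44
NONE
28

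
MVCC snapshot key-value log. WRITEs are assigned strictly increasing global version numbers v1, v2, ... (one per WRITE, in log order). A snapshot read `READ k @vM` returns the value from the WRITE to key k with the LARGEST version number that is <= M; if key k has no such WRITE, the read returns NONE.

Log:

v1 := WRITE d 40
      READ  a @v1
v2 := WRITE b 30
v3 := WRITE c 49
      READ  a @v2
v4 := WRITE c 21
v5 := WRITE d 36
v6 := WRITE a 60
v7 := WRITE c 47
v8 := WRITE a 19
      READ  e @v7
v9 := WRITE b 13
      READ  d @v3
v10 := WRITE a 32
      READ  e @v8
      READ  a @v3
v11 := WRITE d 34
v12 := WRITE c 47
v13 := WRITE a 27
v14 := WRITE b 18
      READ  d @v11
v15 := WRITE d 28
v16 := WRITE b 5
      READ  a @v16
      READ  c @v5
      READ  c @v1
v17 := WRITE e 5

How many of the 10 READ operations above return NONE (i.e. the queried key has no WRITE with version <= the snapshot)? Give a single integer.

v1: WRITE d=40  (d history now [(1, 40)])
READ a @v1: history=[] -> no version <= 1 -> NONE
v2: WRITE b=30  (b history now [(2, 30)])
v3: WRITE c=49  (c history now [(3, 49)])
READ a @v2: history=[] -> no version <= 2 -> NONE
v4: WRITE c=21  (c history now [(3, 49), (4, 21)])
v5: WRITE d=36  (d history now [(1, 40), (5, 36)])
v6: WRITE a=60  (a history now [(6, 60)])
v7: WRITE c=47  (c history now [(3, 49), (4, 21), (7, 47)])
v8: WRITE a=19  (a history now [(6, 60), (8, 19)])
READ e @v7: history=[] -> no version <= 7 -> NONE
v9: WRITE b=13  (b history now [(2, 30), (9, 13)])
READ d @v3: history=[(1, 40), (5, 36)] -> pick v1 -> 40
v10: WRITE a=32  (a history now [(6, 60), (8, 19), (10, 32)])
READ e @v8: history=[] -> no version <= 8 -> NONE
READ a @v3: history=[(6, 60), (8, 19), (10, 32)] -> no version <= 3 -> NONE
v11: WRITE d=34  (d history now [(1, 40), (5, 36), (11, 34)])
v12: WRITE c=47  (c history now [(3, 49), (4, 21), (7, 47), (12, 47)])
v13: WRITE a=27  (a history now [(6, 60), (8, 19), (10, 32), (13, 27)])
v14: WRITE b=18  (b history now [(2, 30), (9, 13), (14, 18)])
READ d @v11: history=[(1, 40), (5, 36), (11, 34)] -> pick v11 -> 34
v15: WRITE d=28  (d history now [(1, 40), (5, 36), (11, 34), (15, 28)])
v16: WRITE b=5  (b history now [(2, 30), (9, 13), (14, 18), (16, 5)])
READ a @v16: history=[(6, 60), (8, 19), (10, 32), (13, 27)] -> pick v13 -> 27
READ c @v5: history=[(3, 49), (4, 21), (7, 47), (12, 47)] -> pick v4 -> 21
READ c @v1: history=[(3, 49), (4, 21), (7, 47), (12, 47)] -> no version <= 1 -> NONE
v17: WRITE e=5  (e history now [(17, 5)])
Read results in order: ['NONE', 'NONE', 'NONE', '40', 'NONE', 'NONE', '34', '27', '21', 'NONE']
NONE count = 6

Answer: 6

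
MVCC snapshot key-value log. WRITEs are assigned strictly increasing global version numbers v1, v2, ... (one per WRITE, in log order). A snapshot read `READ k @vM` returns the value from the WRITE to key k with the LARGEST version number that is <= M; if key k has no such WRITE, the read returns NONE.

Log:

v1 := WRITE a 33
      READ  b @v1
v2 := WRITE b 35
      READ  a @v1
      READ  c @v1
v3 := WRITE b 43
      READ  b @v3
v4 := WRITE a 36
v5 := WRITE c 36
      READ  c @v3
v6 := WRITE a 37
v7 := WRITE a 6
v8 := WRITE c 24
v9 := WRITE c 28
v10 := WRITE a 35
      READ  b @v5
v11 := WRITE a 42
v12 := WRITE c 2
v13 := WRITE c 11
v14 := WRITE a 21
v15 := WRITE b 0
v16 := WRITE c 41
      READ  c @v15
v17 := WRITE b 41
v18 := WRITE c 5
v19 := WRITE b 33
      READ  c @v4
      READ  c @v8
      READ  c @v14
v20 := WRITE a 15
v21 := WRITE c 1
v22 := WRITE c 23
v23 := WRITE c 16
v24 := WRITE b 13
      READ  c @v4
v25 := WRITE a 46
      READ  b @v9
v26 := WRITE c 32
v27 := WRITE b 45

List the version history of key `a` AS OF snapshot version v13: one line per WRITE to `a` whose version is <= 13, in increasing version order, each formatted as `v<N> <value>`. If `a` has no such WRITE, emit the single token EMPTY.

Scan writes for key=a with version <= 13:
  v1 WRITE a 33 -> keep
  v2 WRITE b 35 -> skip
  v3 WRITE b 43 -> skip
  v4 WRITE a 36 -> keep
  v5 WRITE c 36 -> skip
  v6 WRITE a 37 -> keep
  v7 WRITE a 6 -> keep
  v8 WRITE c 24 -> skip
  v9 WRITE c 28 -> skip
  v10 WRITE a 35 -> keep
  v11 WRITE a 42 -> keep
  v12 WRITE c 2 -> skip
  v13 WRITE c 11 -> skip
  v14 WRITE a 21 -> drop (> snap)
  v15 WRITE b 0 -> skip
  v16 WRITE c 41 -> skip
  v17 WRITE b 41 -> skip
  v18 WRITE c 5 -> skip
  v19 WRITE b 33 -> skip
  v20 WRITE a 15 -> drop (> snap)
  v21 WRITE c 1 -> skip
  v22 WRITE c 23 -> skip
  v23 WRITE c 16 -> skip
  v24 WRITE b 13 -> skip
  v25 WRITE a 46 -> drop (> snap)
  v26 WRITE c 32 -> skip
  v27 WRITE b 45 -> skip
Collected: [(1, 33), (4, 36), (6, 37), (7, 6), (10, 35), (11, 42)]

Answer: v1 33
v4 36
v6 37
v7 6
v10 35
v11 42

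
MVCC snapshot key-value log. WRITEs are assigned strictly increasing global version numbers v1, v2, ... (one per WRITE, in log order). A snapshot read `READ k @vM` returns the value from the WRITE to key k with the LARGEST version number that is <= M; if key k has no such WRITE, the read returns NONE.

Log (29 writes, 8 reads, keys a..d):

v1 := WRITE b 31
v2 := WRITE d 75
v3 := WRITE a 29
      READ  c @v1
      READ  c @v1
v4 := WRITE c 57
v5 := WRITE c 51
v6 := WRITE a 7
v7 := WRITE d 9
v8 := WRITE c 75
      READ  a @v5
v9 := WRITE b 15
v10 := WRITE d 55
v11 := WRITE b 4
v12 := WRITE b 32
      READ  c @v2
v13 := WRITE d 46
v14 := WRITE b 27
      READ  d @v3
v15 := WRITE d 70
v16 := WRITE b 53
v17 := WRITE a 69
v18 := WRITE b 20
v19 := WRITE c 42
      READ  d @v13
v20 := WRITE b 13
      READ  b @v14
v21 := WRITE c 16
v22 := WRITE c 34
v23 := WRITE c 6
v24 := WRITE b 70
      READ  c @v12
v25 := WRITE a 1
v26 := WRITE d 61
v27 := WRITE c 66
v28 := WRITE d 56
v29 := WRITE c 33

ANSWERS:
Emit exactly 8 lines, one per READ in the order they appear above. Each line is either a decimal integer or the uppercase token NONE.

Answer: NONE
NONE
29
NONE
75
46
27
75

Derivation:
v1: WRITE b=31  (b history now [(1, 31)])
v2: WRITE d=75  (d history now [(2, 75)])
v3: WRITE a=29  (a history now [(3, 29)])
READ c @v1: history=[] -> no version <= 1 -> NONE
READ c @v1: history=[] -> no version <= 1 -> NONE
v4: WRITE c=57  (c history now [(4, 57)])
v5: WRITE c=51  (c history now [(4, 57), (5, 51)])
v6: WRITE a=7  (a history now [(3, 29), (6, 7)])
v7: WRITE d=9  (d history now [(2, 75), (7, 9)])
v8: WRITE c=75  (c history now [(4, 57), (5, 51), (8, 75)])
READ a @v5: history=[(3, 29), (6, 7)] -> pick v3 -> 29
v9: WRITE b=15  (b history now [(1, 31), (9, 15)])
v10: WRITE d=55  (d history now [(2, 75), (7, 9), (10, 55)])
v11: WRITE b=4  (b history now [(1, 31), (9, 15), (11, 4)])
v12: WRITE b=32  (b history now [(1, 31), (9, 15), (11, 4), (12, 32)])
READ c @v2: history=[(4, 57), (5, 51), (8, 75)] -> no version <= 2 -> NONE
v13: WRITE d=46  (d history now [(2, 75), (7, 9), (10, 55), (13, 46)])
v14: WRITE b=27  (b history now [(1, 31), (9, 15), (11, 4), (12, 32), (14, 27)])
READ d @v3: history=[(2, 75), (7, 9), (10, 55), (13, 46)] -> pick v2 -> 75
v15: WRITE d=70  (d history now [(2, 75), (7, 9), (10, 55), (13, 46), (15, 70)])
v16: WRITE b=53  (b history now [(1, 31), (9, 15), (11, 4), (12, 32), (14, 27), (16, 53)])
v17: WRITE a=69  (a history now [(3, 29), (6, 7), (17, 69)])
v18: WRITE b=20  (b history now [(1, 31), (9, 15), (11, 4), (12, 32), (14, 27), (16, 53), (18, 20)])
v19: WRITE c=42  (c history now [(4, 57), (5, 51), (8, 75), (19, 42)])
READ d @v13: history=[(2, 75), (7, 9), (10, 55), (13, 46), (15, 70)] -> pick v13 -> 46
v20: WRITE b=13  (b history now [(1, 31), (9, 15), (11, 4), (12, 32), (14, 27), (16, 53), (18, 20), (20, 13)])
READ b @v14: history=[(1, 31), (9, 15), (11, 4), (12, 32), (14, 27), (16, 53), (18, 20), (20, 13)] -> pick v14 -> 27
v21: WRITE c=16  (c history now [(4, 57), (5, 51), (8, 75), (19, 42), (21, 16)])
v22: WRITE c=34  (c history now [(4, 57), (5, 51), (8, 75), (19, 42), (21, 16), (22, 34)])
v23: WRITE c=6  (c history now [(4, 57), (5, 51), (8, 75), (19, 42), (21, 16), (22, 34), (23, 6)])
v24: WRITE b=70  (b history now [(1, 31), (9, 15), (11, 4), (12, 32), (14, 27), (16, 53), (18, 20), (20, 13), (24, 70)])
READ c @v12: history=[(4, 57), (5, 51), (8, 75), (19, 42), (21, 16), (22, 34), (23, 6)] -> pick v8 -> 75
v25: WRITE a=1  (a history now [(3, 29), (6, 7), (17, 69), (25, 1)])
v26: WRITE d=61  (d history now [(2, 75), (7, 9), (10, 55), (13, 46), (15, 70), (26, 61)])
v27: WRITE c=66  (c history now [(4, 57), (5, 51), (8, 75), (19, 42), (21, 16), (22, 34), (23, 6), (27, 66)])
v28: WRITE d=56  (d history now [(2, 75), (7, 9), (10, 55), (13, 46), (15, 70), (26, 61), (28, 56)])
v29: WRITE c=33  (c history now [(4, 57), (5, 51), (8, 75), (19, 42), (21, 16), (22, 34), (23, 6), (27, 66), (29, 33)])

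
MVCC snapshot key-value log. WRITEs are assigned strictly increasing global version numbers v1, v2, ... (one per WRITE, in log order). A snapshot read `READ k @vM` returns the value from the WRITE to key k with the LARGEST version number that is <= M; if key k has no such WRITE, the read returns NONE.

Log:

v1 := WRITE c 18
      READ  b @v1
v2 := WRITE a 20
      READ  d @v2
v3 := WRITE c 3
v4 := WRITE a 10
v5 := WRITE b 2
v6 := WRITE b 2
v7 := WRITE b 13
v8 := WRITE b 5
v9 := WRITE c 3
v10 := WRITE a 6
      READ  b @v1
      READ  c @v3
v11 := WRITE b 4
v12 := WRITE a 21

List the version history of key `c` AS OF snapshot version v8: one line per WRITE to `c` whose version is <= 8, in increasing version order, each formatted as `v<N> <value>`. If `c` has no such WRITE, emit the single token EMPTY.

Scan writes for key=c with version <= 8:
  v1 WRITE c 18 -> keep
  v2 WRITE a 20 -> skip
  v3 WRITE c 3 -> keep
  v4 WRITE a 10 -> skip
  v5 WRITE b 2 -> skip
  v6 WRITE b 2 -> skip
  v7 WRITE b 13 -> skip
  v8 WRITE b 5 -> skip
  v9 WRITE c 3 -> drop (> snap)
  v10 WRITE a 6 -> skip
  v11 WRITE b 4 -> skip
  v12 WRITE a 21 -> skip
Collected: [(1, 18), (3, 3)]

Answer: v1 18
v3 3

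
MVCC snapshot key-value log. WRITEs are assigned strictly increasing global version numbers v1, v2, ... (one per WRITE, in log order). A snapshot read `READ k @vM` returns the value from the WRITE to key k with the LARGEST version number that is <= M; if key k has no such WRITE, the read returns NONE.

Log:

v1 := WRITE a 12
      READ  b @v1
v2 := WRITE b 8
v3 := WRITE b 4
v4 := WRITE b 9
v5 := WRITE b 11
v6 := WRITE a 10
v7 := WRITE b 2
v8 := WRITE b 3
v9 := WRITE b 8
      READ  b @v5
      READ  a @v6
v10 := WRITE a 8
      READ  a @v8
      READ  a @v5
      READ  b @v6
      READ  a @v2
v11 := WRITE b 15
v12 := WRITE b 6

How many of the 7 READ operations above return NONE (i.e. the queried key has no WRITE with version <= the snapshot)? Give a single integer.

v1: WRITE a=12  (a history now [(1, 12)])
READ b @v1: history=[] -> no version <= 1 -> NONE
v2: WRITE b=8  (b history now [(2, 8)])
v3: WRITE b=4  (b history now [(2, 8), (3, 4)])
v4: WRITE b=9  (b history now [(2, 8), (3, 4), (4, 9)])
v5: WRITE b=11  (b history now [(2, 8), (3, 4), (4, 9), (5, 11)])
v6: WRITE a=10  (a history now [(1, 12), (6, 10)])
v7: WRITE b=2  (b history now [(2, 8), (3, 4), (4, 9), (5, 11), (7, 2)])
v8: WRITE b=3  (b history now [(2, 8), (3, 4), (4, 9), (5, 11), (7, 2), (8, 3)])
v9: WRITE b=8  (b history now [(2, 8), (3, 4), (4, 9), (5, 11), (7, 2), (8, 3), (9, 8)])
READ b @v5: history=[(2, 8), (3, 4), (4, 9), (5, 11), (7, 2), (8, 3), (9, 8)] -> pick v5 -> 11
READ a @v6: history=[(1, 12), (6, 10)] -> pick v6 -> 10
v10: WRITE a=8  (a history now [(1, 12), (6, 10), (10, 8)])
READ a @v8: history=[(1, 12), (6, 10), (10, 8)] -> pick v6 -> 10
READ a @v5: history=[(1, 12), (6, 10), (10, 8)] -> pick v1 -> 12
READ b @v6: history=[(2, 8), (3, 4), (4, 9), (5, 11), (7, 2), (8, 3), (9, 8)] -> pick v5 -> 11
READ a @v2: history=[(1, 12), (6, 10), (10, 8)] -> pick v1 -> 12
v11: WRITE b=15  (b history now [(2, 8), (3, 4), (4, 9), (5, 11), (7, 2), (8, 3), (9, 8), (11, 15)])
v12: WRITE b=6  (b history now [(2, 8), (3, 4), (4, 9), (5, 11), (7, 2), (8, 3), (9, 8), (11, 15), (12, 6)])
Read results in order: ['NONE', '11', '10', '10', '12', '11', '12']
NONE count = 1

Answer: 1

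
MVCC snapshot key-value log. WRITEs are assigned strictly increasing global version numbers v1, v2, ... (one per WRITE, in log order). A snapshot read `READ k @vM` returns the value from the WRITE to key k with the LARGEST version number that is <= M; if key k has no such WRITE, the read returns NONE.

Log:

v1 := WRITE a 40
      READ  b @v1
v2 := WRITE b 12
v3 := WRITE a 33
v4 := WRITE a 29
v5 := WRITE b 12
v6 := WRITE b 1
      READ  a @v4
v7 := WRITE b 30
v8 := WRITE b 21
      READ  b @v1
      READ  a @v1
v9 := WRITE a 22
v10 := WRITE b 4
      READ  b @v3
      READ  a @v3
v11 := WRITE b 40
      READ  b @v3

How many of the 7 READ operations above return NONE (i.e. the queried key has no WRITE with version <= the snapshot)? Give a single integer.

Answer: 2

Derivation:
v1: WRITE a=40  (a history now [(1, 40)])
READ b @v1: history=[] -> no version <= 1 -> NONE
v2: WRITE b=12  (b history now [(2, 12)])
v3: WRITE a=33  (a history now [(1, 40), (3, 33)])
v4: WRITE a=29  (a history now [(1, 40), (3, 33), (4, 29)])
v5: WRITE b=12  (b history now [(2, 12), (5, 12)])
v6: WRITE b=1  (b history now [(2, 12), (5, 12), (6, 1)])
READ a @v4: history=[(1, 40), (3, 33), (4, 29)] -> pick v4 -> 29
v7: WRITE b=30  (b history now [(2, 12), (5, 12), (6, 1), (7, 30)])
v8: WRITE b=21  (b history now [(2, 12), (5, 12), (6, 1), (7, 30), (8, 21)])
READ b @v1: history=[(2, 12), (5, 12), (6, 1), (7, 30), (8, 21)] -> no version <= 1 -> NONE
READ a @v1: history=[(1, 40), (3, 33), (4, 29)] -> pick v1 -> 40
v9: WRITE a=22  (a history now [(1, 40), (3, 33), (4, 29), (9, 22)])
v10: WRITE b=4  (b history now [(2, 12), (5, 12), (6, 1), (7, 30), (8, 21), (10, 4)])
READ b @v3: history=[(2, 12), (5, 12), (6, 1), (7, 30), (8, 21), (10, 4)] -> pick v2 -> 12
READ a @v3: history=[(1, 40), (3, 33), (4, 29), (9, 22)] -> pick v3 -> 33
v11: WRITE b=40  (b history now [(2, 12), (5, 12), (6, 1), (7, 30), (8, 21), (10, 4), (11, 40)])
READ b @v3: history=[(2, 12), (5, 12), (6, 1), (7, 30), (8, 21), (10, 4), (11, 40)] -> pick v2 -> 12
Read results in order: ['NONE', '29', 'NONE', '40', '12', '33', '12']
NONE count = 2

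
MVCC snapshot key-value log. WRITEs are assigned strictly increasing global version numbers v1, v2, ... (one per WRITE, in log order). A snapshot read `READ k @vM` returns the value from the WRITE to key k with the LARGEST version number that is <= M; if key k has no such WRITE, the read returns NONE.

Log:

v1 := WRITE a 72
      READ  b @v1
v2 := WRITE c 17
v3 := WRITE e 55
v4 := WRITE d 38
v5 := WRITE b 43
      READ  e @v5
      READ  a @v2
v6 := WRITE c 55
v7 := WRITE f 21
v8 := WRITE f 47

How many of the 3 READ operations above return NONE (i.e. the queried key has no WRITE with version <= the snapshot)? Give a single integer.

Answer: 1

Derivation:
v1: WRITE a=72  (a history now [(1, 72)])
READ b @v1: history=[] -> no version <= 1 -> NONE
v2: WRITE c=17  (c history now [(2, 17)])
v3: WRITE e=55  (e history now [(3, 55)])
v4: WRITE d=38  (d history now [(4, 38)])
v5: WRITE b=43  (b history now [(5, 43)])
READ e @v5: history=[(3, 55)] -> pick v3 -> 55
READ a @v2: history=[(1, 72)] -> pick v1 -> 72
v6: WRITE c=55  (c history now [(2, 17), (6, 55)])
v7: WRITE f=21  (f history now [(7, 21)])
v8: WRITE f=47  (f history now [(7, 21), (8, 47)])
Read results in order: ['NONE', '55', '72']
NONE count = 1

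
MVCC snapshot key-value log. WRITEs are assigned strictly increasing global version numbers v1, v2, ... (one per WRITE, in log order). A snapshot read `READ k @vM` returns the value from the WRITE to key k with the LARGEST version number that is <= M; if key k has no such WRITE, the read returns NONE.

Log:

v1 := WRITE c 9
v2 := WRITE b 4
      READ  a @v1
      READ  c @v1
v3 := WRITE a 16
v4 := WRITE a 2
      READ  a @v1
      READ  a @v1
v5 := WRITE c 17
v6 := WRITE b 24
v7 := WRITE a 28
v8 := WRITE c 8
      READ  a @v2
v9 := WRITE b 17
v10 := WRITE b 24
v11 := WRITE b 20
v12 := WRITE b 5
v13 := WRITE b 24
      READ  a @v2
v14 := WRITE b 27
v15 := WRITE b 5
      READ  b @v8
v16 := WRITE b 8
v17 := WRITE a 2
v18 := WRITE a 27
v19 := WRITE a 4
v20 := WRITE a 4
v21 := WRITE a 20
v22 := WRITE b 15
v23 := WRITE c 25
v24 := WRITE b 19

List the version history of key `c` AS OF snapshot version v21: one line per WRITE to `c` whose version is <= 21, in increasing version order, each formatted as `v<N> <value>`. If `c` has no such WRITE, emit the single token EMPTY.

Scan writes for key=c with version <= 21:
  v1 WRITE c 9 -> keep
  v2 WRITE b 4 -> skip
  v3 WRITE a 16 -> skip
  v4 WRITE a 2 -> skip
  v5 WRITE c 17 -> keep
  v6 WRITE b 24 -> skip
  v7 WRITE a 28 -> skip
  v8 WRITE c 8 -> keep
  v9 WRITE b 17 -> skip
  v10 WRITE b 24 -> skip
  v11 WRITE b 20 -> skip
  v12 WRITE b 5 -> skip
  v13 WRITE b 24 -> skip
  v14 WRITE b 27 -> skip
  v15 WRITE b 5 -> skip
  v16 WRITE b 8 -> skip
  v17 WRITE a 2 -> skip
  v18 WRITE a 27 -> skip
  v19 WRITE a 4 -> skip
  v20 WRITE a 4 -> skip
  v21 WRITE a 20 -> skip
  v22 WRITE b 15 -> skip
  v23 WRITE c 25 -> drop (> snap)
  v24 WRITE b 19 -> skip
Collected: [(1, 9), (5, 17), (8, 8)]

Answer: v1 9
v5 17
v8 8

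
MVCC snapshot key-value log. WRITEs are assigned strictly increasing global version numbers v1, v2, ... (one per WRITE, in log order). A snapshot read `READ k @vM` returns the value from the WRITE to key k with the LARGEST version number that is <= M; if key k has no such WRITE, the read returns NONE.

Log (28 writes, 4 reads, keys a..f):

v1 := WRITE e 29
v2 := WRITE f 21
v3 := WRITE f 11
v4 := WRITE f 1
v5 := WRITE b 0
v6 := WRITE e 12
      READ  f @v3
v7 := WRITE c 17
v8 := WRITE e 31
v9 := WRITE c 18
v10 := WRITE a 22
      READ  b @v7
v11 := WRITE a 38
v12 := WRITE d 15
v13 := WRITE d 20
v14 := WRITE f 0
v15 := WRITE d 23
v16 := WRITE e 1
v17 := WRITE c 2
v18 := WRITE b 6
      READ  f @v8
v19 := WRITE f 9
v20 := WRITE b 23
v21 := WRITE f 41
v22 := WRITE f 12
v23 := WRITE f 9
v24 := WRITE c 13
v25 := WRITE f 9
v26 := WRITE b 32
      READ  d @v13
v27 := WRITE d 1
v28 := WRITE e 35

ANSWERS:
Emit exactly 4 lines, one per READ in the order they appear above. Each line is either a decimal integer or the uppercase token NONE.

v1: WRITE e=29  (e history now [(1, 29)])
v2: WRITE f=21  (f history now [(2, 21)])
v3: WRITE f=11  (f history now [(2, 21), (3, 11)])
v4: WRITE f=1  (f history now [(2, 21), (3, 11), (4, 1)])
v5: WRITE b=0  (b history now [(5, 0)])
v6: WRITE e=12  (e history now [(1, 29), (6, 12)])
READ f @v3: history=[(2, 21), (3, 11), (4, 1)] -> pick v3 -> 11
v7: WRITE c=17  (c history now [(7, 17)])
v8: WRITE e=31  (e history now [(1, 29), (6, 12), (8, 31)])
v9: WRITE c=18  (c history now [(7, 17), (9, 18)])
v10: WRITE a=22  (a history now [(10, 22)])
READ b @v7: history=[(5, 0)] -> pick v5 -> 0
v11: WRITE a=38  (a history now [(10, 22), (11, 38)])
v12: WRITE d=15  (d history now [(12, 15)])
v13: WRITE d=20  (d history now [(12, 15), (13, 20)])
v14: WRITE f=0  (f history now [(2, 21), (3, 11), (4, 1), (14, 0)])
v15: WRITE d=23  (d history now [(12, 15), (13, 20), (15, 23)])
v16: WRITE e=1  (e history now [(1, 29), (6, 12), (8, 31), (16, 1)])
v17: WRITE c=2  (c history now [(7, 17), (9, 18), (17, 2)])
v18: WRITE b=6  (b history now [(5, 0), (18, 6)])
READ f @v8: history=[(2, 21), (3, 11), (4, 1), (14, 0)] -> pick v4 -> 1
v19: WRITE f=9  (f history now [(2, 21), (3, 11), (4, 1), (14, 0), (19, 9)])
v20: WRITE b=23  (b history now [(5, 0), (18, 6), (20, 23)])
v21: WRITE f=41  (f history now [(2, 21), (3, 11), (4, 1), (14, 0), (19, 9), (21, 41)])
v22: WRITE f=12  (f history now [(2, 21), (3, 11), (4, 1), (14, 0), (19, 9), (21, 41), (22, 12)])
v23: WRITE f=9  (f history now [(2, 21), (3, 11), (4, 1), (14, 0), (19, 9), (21, 41), (22, 12), (23, 9)])
v24: WRITE c=13  (c history now [(7, 17), (9, 18), (17, 2), (24, 13)])
v25: WRITE f=9  (f history now [(2, 21), (3, 11), (4, 1), (14, 0), (19, 9), (21, 41), (22, 12), (23, 9), (25, 9)])
v26: WRITE b=32  (b history now [(5, 0), (18, 6), (20, 23), (26, 32)])
READ d @v13: history=[(12, 15), (13, 20), (15, 23)] -> pick v13 -> 20
v27: WRITE d=1  (d history now [(12, 15), (13, 20), (15, 23), (27, 1)])
v28: WRITE e=35  (e history now [(1, 29), (6, 12), (8, 31), (16, 1), (28, 35)])

Answer: 11
0
1
20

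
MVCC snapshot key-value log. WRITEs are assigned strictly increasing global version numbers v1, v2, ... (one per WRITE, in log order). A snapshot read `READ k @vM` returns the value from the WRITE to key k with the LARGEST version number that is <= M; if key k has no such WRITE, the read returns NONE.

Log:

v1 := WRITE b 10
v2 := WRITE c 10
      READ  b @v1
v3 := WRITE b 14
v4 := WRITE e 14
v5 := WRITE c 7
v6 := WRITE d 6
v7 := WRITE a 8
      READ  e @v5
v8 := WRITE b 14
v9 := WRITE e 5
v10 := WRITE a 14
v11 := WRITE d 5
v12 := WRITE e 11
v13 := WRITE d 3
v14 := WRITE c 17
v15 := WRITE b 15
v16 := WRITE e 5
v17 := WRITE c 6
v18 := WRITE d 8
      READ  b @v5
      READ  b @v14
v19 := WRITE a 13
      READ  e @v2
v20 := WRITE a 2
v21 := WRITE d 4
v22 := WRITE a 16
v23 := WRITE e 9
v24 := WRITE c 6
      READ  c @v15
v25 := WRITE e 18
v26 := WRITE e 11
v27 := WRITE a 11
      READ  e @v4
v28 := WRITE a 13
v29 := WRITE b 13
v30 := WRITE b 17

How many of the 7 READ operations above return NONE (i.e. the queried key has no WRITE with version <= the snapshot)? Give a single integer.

Answer: 1

Derivation:
v1: WRITE b=10  (b history now [(1, 10)])
v2: WRITE c=10  (c history now [(2, 10)])
READ b @v1: history=[(1, 10)] -> pick v1 -> 10
v3: WRITE b=14  (b history now [(1, 10), (3, 14)])
v4: WRITE e=14  (e history now [(4, 14)])
v5: WRITE c=7  (c history now [(2, 10), (5, 7)])
v6: WRITE d=6  (d history now [(6, 6)])
v7: WRITE a=8  (a history now [(7, 8)])
READ e @v5: history=[(4, 14)] -> pick v4 -> 14
v8: WRITE b=14  (b history now [(1, 10), (3, 14), (8, 14)])
v9: WRITE e=5  (e history now [(4, 14), (9, 5)])
v10: WRITE a=14  (a history now [(7, 8), (10, 14)])
v11: WRITE d=5  (d history now [(6, 6), (11, 5)])
v12: WRITE e=11  (e history now [(4, 14), (9, 5), (12, 11)])
v13: WRITE d=3  (d history now [(6, 6), (11, 5), (13, 3)])
v14: WRITE c=17  (c history now [(2, 10), (5, 7), (14, 17)])
v15: WRITE b=15  (b history now [(1, 10), (3, 14), (8, 14), (15, 15)])
v16: WRITE e=5  (e history now [(4, 14), (9, 5), (12, 11), (16, 5)])
v17: WRITE c=6  (c history now [(2, 10), (5, 7), (14, 17), (17, 6)])
v18: WRITE d=8  (d history now [(6, 6), (11, 5), (13, 3), (18, 8)])
READ b @v5: history=[(1, 10), (3, 14), (8, 14), (15, 15)] -> pick v3 -> 14
READ b @v14: history=[(1, 10), (3, 14), (8, 14), (15, 15)] -> pick v8 -> 14
v19: WRITE a=13  (a history now [(7, 8), (10, 14), (19, 13)])
READ e @v2: history=[(4, 14), (9, 5), (12, 11), (16, 5)] -> no version <= 2 -> NONE
v20: WRITE a=2  (a history now [(7, 8), (10, 14), (19, 13), (20, 2)])
v21: WRITE d=4  (d history now [(6, 6), (11, 5), (13, 3), (18, 8), (21, 4)])
v22: WRITE a=16  (a history now [(7, 8), (10, 14), (19, 13), (20, 2), (22, 16)])
v23: WRITE e=9  (e history now [(4, 14), (9, 5), (12, 11), (16, 5), (23, 9)])
v24: WRITE c=6  (c history now [(2, 10), (5, 7), (14, 17), (17, 6), (24, 6)])
READ c @v15: history=[(2, 10), (5, 7), (14, 17), (17, 6), (24, 6)] -> pick v14 -> 17
v25: WRITE e=18  (e history now [(4, 14), (9, 5), (12, 11), (16, 5), (23, 9), (25, 18)])
v26: WRITE e=11  (e history now [(4, 14), (9, 5), (12, 11), (16, 5), (23, 9), (25, 18), (26, 11)])
v27: WRITE a=11  (a history now [(7, 8), (10, 14), (19, 13), (20, 2), (22, 16), (27, 11)])
READ e @v4: history=[(4, 14), (9, 5), (12, 11), (16, 5), (23, 9), (25, 18), (26, 11)] -> pick v4 -> 14
v28: WRITE a=13  (a history now [(7, 8), (10, 14), (19, 13), (20, 2), (22, 16), (27, 11), (28, 13)])
v29: WRITE b=13  (b history now [(1, 10), (3, 14), (8, 14), (15, 15), (29, 13)])
v30: WRITE b=17  (b history now [(1, 10), (3, 14), (8, 14), (15, 15), (29, 13), (30, 17)])
Read results in order: ['10', '14', '14', '14', 'NONE', '17', '14']
NONE count = 1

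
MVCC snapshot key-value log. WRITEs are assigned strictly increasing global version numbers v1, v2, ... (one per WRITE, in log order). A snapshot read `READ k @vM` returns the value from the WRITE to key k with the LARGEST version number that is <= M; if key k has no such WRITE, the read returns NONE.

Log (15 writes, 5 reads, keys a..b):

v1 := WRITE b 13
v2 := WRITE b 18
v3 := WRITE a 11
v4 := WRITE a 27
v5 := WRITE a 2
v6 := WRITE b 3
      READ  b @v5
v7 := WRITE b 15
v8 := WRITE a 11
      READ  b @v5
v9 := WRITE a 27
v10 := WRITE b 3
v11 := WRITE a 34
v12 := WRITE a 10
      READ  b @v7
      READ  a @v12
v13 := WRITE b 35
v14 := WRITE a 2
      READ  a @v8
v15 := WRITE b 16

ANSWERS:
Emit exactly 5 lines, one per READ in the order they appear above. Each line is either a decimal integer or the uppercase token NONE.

Answer: 18
18
15
10
11

Derivation:
v1: WRITE b=13  (b history now [(1, 13)])
v2: WRITE b=18  (b history now [(1, 13), (2, 18)])
v3: WRITE a=11  (a history now [(3, 11)])
v4: WRITE a=27  (a history now [(3, 11), (4, 27)])
v5: WRITE a=2  (a history now [(3, 11), (4, 27), (5, 2)])
v6: WRITE b=3  (b history now [(1, 13), (2, 18), (6, 3)])
READ b @v5: history=[(1, 13), (2, 18), (6, 3)] -> pick v2 -> 18
v7: WRITE b=15  (b history now [(1, 13), (2, 18), (6, 3), (7, 15)])
v8: WRITE a=11  (a history now [(3, 11), (4, 27), (5, 2), (8, 11)])
READ b @v5: history=[(1, 13), (2, 18), (6, 3), (7, 15)] -> pick v2 -> 18
v9: WRITE a=27  (a history now [(3, 11), (4, 27), (5, 2), (8, 11), (9, 27)])
v10: WRITE b=3  (b history now [(1, 13), (2, 18), (6, 3), (7, 15), (10, 3)])
v11: WRITE a=34  (a history now [(3, 11), (4, 27), (5, 2), (8, 11), (9, 27), (11, 34)])
v12: WRITE a=10  (a history now [(3, 11), (4, 27), (5, 2), (8, 11), (9, 27), (11, 34), (12, 10)])
READ b @v7: history=[(1, 13), (2, 18), (6, 3), (7, 15), (10, 3)] -> pick v7 -> 15
READ a @v12: history=[(3, 11), (4, 27), (5, 2), (8, 11), (9, 27), (11, 34), (12, 10)] -> pick v12 -> 10
v13: WRITE b=35  (b history now [(1, 13), (2, 18), (6, 3), (7, 15), (10, 3), (13, 35)])
v14: WRITE a=2  (a history now [(3, 11), (4, 27), (5, 2), (8, 11), (9, 27), (11, 34), (12, 10), (14, 2)])
READ a @v8: history=[(3, 11), (4, 27), (5, 2), (8, 11), (9, 27), (11, 34), (12, 10), (14, 2)] -> pick v8 -> 11
v15: WRITE b=16  (b history now [(1, 13), (2, 18), (6, 3), (7, 15), (10, 3), (13, 35), (15, 16)])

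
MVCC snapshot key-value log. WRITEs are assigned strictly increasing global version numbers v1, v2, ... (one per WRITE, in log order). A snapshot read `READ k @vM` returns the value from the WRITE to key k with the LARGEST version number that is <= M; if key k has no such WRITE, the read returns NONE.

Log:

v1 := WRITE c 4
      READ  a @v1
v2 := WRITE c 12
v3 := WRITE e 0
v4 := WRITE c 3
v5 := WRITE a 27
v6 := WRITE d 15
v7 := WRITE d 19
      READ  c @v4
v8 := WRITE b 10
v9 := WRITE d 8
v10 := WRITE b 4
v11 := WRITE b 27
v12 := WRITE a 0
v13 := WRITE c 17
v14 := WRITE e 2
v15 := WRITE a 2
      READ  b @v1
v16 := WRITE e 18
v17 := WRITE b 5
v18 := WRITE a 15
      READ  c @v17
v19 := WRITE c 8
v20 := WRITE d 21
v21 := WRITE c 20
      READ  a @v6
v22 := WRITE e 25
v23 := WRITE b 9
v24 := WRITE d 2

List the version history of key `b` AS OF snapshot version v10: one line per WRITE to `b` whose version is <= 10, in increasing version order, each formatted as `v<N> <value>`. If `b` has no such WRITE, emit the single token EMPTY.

Scan writes for key=b with version <= 10:
  v1 WRITE c 4 -> skip
  v2 WRITE c 12 -> skip
  v3 WRITE e 0 -> skip
  v4 WRITE c 3 -> skip
  v5 WRITE a 27 -> skip
  v6 WRITE d 15 -> skip
  v7 WRITE d 19 -> skip
  v8 WRITE b 10 -> keep
  v9 WRITE d 8 -> skip
  v10 WRITE b 4 -> keep
  v11 WRITE b 27 -> drop (> snap)
  v12 WRITE a 0 -> skip
  v13 WRITE c 17 -> skip
  v14 WRITE e 2 -> skip
  v15 WRITE a 2 -> skip
  v16 WRITE e 18 -> skip
  v17 WRITE b 5 -> drop (> snap)
  v18 WRITE a 15 -> skip
  v19 WRITE c 8 -> skip
  v20 WRITE d 21 -> skip
  v21 WRITE c 20 -> skip
  v22 WRITE e 25 -> skip
  v23 WRITE b 9 -> drop (> snap)
  v24 WRITE d 2 -> skip
Collected: [(8, 10), (10, 4)]

Answer: v8 10
v10 4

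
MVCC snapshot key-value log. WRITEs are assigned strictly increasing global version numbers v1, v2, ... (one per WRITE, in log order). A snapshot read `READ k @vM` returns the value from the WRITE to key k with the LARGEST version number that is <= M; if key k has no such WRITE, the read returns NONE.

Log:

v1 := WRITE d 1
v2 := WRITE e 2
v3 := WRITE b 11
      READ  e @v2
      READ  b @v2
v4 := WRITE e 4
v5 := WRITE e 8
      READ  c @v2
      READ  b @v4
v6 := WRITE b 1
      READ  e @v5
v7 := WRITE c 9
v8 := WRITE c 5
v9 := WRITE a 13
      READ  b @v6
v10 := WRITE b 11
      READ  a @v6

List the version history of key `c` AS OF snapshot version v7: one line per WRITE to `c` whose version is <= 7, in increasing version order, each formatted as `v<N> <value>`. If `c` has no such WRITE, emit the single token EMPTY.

Answer: v7 9

Derivation:
Scan writes for key=c with version <= 7:
  v1 WRITE d 1 -> skip
  v2 WRITE e 2 -> skip
  v3 WRITE b 11 -> skip
  v4 WRITE e 4 -> skip
  v5 WRITE e 8 -> skip
  v6 WRITE b 1 -> skip
  v7 WRITE c 9 -> keep
  v8 WRITE c 5 -> drop (> snap)
  v9 WRITE a 13 -> skip
  v10 WRITE b 11 -> skip
Collected: [(7, 9)]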